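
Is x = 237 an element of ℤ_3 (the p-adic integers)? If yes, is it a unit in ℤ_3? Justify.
x ∈ ℤ_3 but not a unit; v_3(x) = 1 > 0

ℤ_3 = {x ∈ ℚ_3 : v_3(x) ≥ 0} and ℤ_3^× = {x ∈ ℤ_3 : v_3(x) = 0}. Here v_3(237) = v_3(num) − v_3(den) = 1; compare against these criteria.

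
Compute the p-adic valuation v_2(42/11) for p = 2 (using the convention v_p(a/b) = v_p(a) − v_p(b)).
v_2(42/11) = 1

Factor powers of 2 from the numerator and denominator of the reduced fraction: 42 = 2^1 · 21 and 11 = 2^0 · 11. Apply v_p(a/b) = v_p(a) − v_p(b): v_2(42/11) = 1 − 0 = 1.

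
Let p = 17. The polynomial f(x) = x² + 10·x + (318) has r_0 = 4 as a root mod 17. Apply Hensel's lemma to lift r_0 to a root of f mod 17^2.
r_1 = 208 (mod 289)

Hensel: r_{i+1} = r_i − f(r_i)·(f′(r_i))^{-1} mod 17^{i+2}, f′(x) = 2x + 10. Iterate:
  r_0 = 4 (mod 17)
  r_1 = 208 (mod 289)
Final: r = 208 satisfies f(r) ≡ 0 mod 17^2.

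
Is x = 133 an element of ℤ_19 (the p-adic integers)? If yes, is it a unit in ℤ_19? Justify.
x ∈ ℤ_19 but not a unit; v_19(x) = 1 > 0

ℤ_19 = {x ∈ ℚ_19 : v_19(x) ≥ 0} and ℤ_19^× = {x ∈ ℤ_19 : v_19(x) = 0}. Here v_19(133) = v_19(num) − v_19(den) = 1; compare against these criteria.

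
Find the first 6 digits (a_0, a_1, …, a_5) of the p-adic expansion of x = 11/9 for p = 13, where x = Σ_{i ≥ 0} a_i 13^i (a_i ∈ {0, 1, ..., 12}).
(a_0, …, a_5) = (7, 1, 10, 5, 1, 10)

v_13(11/9) = 0 (numerator and denominator both coprime to 13), so x ∈ ℤ_13^×. Compute digits iteratively via a_i = x_i mod 13, x_{i+1} = (x_i − a_i)/13, with x_0 = x:
  x_0 = 11/9;  a_0 = 7;  x_1 = (x_0 − 7)/13 = -4/9
  x_1 = -4/9;  a_1 = 1;  x_2 = (x_1 − 1)/13 = -1/9
  x_2 = -1/9;  a_2 = 10;  x_3 = (x_2 − 10)/13 = -7/9
  x_3 = -7/9;  a_3 = 5;  x_4 = (x_3 − 5)/13 = -4/9
  x_4 = -4/9;  a_4 = 1;  x_5 = (x_4 − 1)/13 = -1/9
  x_5 = -1/9;  a_5 = 10;  x_6 = (x_5 − 10)/13 = -7/9
Digits: (7, 1, 10, 5, 1, 10).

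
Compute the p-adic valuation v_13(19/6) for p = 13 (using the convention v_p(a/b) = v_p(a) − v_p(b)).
v_13(19/6) = 0

Factor powers of 13 from the numerator and denominator of the reduced fraction: 19 = 13^0 · 19 and 6 = 13^0 · 6. Apply v_p(a/b) = v_p(a) − v_p(b): v_13(19/6) = 0 − 0 = 0.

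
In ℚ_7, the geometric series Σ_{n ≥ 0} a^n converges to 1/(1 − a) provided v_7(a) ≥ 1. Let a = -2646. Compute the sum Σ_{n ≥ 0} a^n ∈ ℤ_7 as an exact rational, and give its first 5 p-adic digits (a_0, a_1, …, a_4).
Σ a^n = 1/(1 − a) = 1/2647;  first 5 digits = (1, 0, 2, 6, 2)

v_7(a) = 2 ≥ 1, so the series converges in ℤ_7 to 1/(1 − a) = 1/(1 − (-2646)) = 1/2647. Expand this rational in ℤ_7: compute digits iteratively via d_i = x_i mod 7, x_{i+1} = (x_i − d_i)/7. The first 5 digits are (1, 0, 2, 6, 2).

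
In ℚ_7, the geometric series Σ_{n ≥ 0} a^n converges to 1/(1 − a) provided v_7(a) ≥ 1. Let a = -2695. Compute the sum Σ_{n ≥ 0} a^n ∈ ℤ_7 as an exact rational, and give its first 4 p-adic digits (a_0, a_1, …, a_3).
Σ a^n = 1/(1 − a) = 1/2696;  first 4 digits = (1, 0, 1, 6)

v_7(a) = 2 ≥ 1, so the series converges in ℤ_7 to 1/(1 − a) = 1/(1 − (-2695)) = 1/2696. Expand this rational in ℤ_7: compute digits iteratively via d_i = x_i mod 7, x_{i+1} = (x_i − d_i)/7. The first 4 digits are (1, 0, 1, 6).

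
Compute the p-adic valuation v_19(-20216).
v_19(-20216) = 2

v_19(n) is the largest exponent k such that 19^k divides n. Factor out: -20216 = -19^2 · 56. (Sign doesn't affect v_p.) So v_19(-20216) = 2.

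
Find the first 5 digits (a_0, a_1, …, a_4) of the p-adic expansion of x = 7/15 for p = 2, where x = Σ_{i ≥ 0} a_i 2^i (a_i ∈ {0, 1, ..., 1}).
(a_0, …, a_4) = (1, 0, 0, 1, 0)

v_2(7/15) = 0 (numerator and denominator both coprime to 2), so x ∈ ℤ_2^×. Compute digits iteratively via a_i = x_i mod 2, x_{i+1} = (x_i − a_i)/2, with x_0 = x:
  x_0 = 7/15;  a_0 = 1;  x_1 = (x_0 − 1)/2 = -4/15
  x_1 = -4/15;  a_1 = 0;  x_2 = (x_1 − 0)/2 = -2/15
  x_2 = -2/15;  a_2 = 0;  x_3 = (x_2 − 0)/2 = -1/15
  x_3 = -1/15;  a_3 = 1;  x_4 = (x_3 − 1)/2 = -8/15
  x_4 = -8/15;  a_4 = 0;  x_5 = (x_4 − 0)/2 = -4/15
Digits: (1, 0, 0, 1, 0).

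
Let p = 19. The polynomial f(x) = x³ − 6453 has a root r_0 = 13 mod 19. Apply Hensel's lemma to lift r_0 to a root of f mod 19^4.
r_3 = 59350 (mod 130321)

Hensel: r_{i+1} = r_i − f(r_i)/f′(r_i) mod 19^{i+2}, where f′(x) = 3x². Iterate:
  r_0 = 13 (mod 19)
  r_1 = 146 (mod 361)
  r_2 = 4478 (mod 6859)
  r_3 = 59350 (mod 130321)
Final: r = 59350 with f(r) ≡ 0 mod 19^4.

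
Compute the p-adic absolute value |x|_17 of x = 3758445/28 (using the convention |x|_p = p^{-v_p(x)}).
|3758445/28|_17 = 1/83521

Step 1 — compute v_17(x) by factoring powers of 17 out of the numerator and denominator: v_17(3758445/28) = 4. Step 2 — apply |x|_p = p^{-v_p(x)} = 17^{-4} = 1/83521.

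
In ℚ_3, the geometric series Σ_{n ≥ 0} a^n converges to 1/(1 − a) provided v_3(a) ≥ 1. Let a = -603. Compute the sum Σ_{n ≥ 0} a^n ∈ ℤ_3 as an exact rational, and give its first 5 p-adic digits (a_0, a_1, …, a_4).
Σ a^n = 1/(1 − a) = 1/604;  first 5 digits = (1, 0, 2, 1, 2)

v_3(a) = 2 ≥ 1, so the series converges in ℤ_3 to 1/(1 − a) = 1/(1 − (-603)) = 1/604. Expand this rational in ℤ_3: compute digits iteratively via d_i = x_i mod 3, x_{i+1} = (x_i − d_i)/3. The first 5 digits are (1, 0, 2, 1, 2).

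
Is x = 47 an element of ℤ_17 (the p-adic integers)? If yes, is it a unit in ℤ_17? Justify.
x ∈ ℤ_17^× (unit); v_17(x) = 0

ℤ_17 = {x ∈ ℚ_17 : v_17(x) ≥ 0} and ℤ_17^× = {x ∈ ℤ_17 : v_17(x) = 0}. Here v_17(47) = v_17(num) − v_17(den) = 0; compare against these criteria.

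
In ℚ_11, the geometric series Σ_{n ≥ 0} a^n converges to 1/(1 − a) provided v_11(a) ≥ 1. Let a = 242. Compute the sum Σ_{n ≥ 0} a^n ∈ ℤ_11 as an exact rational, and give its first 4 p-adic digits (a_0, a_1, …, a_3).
Σ a^n = 1/(1 − a) = -1/241;  first 4 digits = (1, 0, 2, 0)

v_11(a) = 2 ≥ 1, so the series converges in ℤ_11 to 1/(1 − a) = 1/(1 − 242) = -1/241. Expand this rational in ℤ_11: compute digits iteratively via d_i = x_i mod 11, x_{i+1} = (x_i − d_i)/11. The first 4 digits are (1, 0, 2, 0).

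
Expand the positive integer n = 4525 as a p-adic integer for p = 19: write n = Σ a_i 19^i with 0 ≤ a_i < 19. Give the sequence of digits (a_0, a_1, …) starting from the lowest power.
(a_0, a_1, …) = (3, 10, 12)

Repeated division by 19 gives the digits low-to-high: 4525 = 3 + 10·19^1 + 12·19^2. Digit sequence: (3, 10, 12).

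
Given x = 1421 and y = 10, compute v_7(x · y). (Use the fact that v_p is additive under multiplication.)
v_7(14210) = 2

v_p(x) = 2 (factor: 1421 = 7^2 · 29); v_p(y) = 0 (factor: 10 = 7^0 · 10). Additivity: v_p(xy) = v_p(x) + v_p(y) = 2 + 0 = 2. (Direct check: xy = 14210 = 7^2 · (290).)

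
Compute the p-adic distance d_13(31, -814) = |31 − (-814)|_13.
d_13(31, -814) = 1/169

Step 1 — x − y = 31 − (-814) = 845. Step 2 — v_13(845) = 2 (factor: 845 = (13^2 · 5); the sign does not affect v_p). Step 3 — |x − y|_13 = 13^{-2} = 1/169.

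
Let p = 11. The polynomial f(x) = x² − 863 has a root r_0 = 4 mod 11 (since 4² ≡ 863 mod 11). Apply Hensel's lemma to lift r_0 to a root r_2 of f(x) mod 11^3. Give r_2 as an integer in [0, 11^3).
r_2 = 609 (mod 1331)

Hensel's recurrence: r_{i+1} = r_i − f(r_i)·(f′(r_i))^{-1} mod 11^{i+2}, with f′(x) = 2x. Iterate:
  r_0 = 4 (mod 11)
  r_1 = 4 (mod 121)
  r_2 = 609 (mod 1331)
Final: r_2 = 609, and one checks f(r_2) ≡ 0 mod 11^3.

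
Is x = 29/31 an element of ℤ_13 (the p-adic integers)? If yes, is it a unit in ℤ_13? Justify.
x ∈ ℤ_13^× (unit); v_13(x) = 0

ℤ_13 = {x ∈ ℚ_13 : v_13(x) ≥ 0} and ℤ_13^× = {x ∈ ℤ_13 : v_13(x) = 0}. Here v_13(29/31) = v_13(num) − v_13(den) = 0; compare against these criteria.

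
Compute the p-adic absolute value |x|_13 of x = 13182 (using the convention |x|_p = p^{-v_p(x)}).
|13182|_13 = 1/2197

Step 1 — compute v_13(x) by factoring powers of 13 out of the numerator and denominator: v_13(13182) = 3. Step 2 — apply |x|_p = p^{-v_p(x)} = 13^{-3} = 1/2197.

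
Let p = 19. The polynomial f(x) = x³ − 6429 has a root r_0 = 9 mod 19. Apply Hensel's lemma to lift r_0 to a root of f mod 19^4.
r_3 = 9053 (mod 130321)

Hensel: r_{i+1} = r_i − f(r_i)/f′(r_i) mod 19^{i+2}, where f′(x) = 3x². Iterate:
  r_0 = 9 (mod 19)
  r_1 = 28 (mod 361)
  r_2 = 2194 (mod 6859)
  r_3 = 9053 (mod 130321)
Final: r = 9053 with f(r) ≡ 0 mod 19^4.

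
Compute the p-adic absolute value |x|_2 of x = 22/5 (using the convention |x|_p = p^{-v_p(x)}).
|22/5|_2 = 1/2

Step 1 — compute v_2(x) by factoring powers of 2 out of the numerator and denominator: v_2(22/5) = 1. Step 2 — apply |x|_p = p^{-v_p(x)} = 2^{-1} = 1/2.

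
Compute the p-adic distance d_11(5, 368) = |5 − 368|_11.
d_11(5, 368) = 1/121

Step 1 — x − y = 5 − 368 = -363. Step 2 — v_11(-363) = 2 (factor: -363 = −(11^2 · 3); the sign does not affect v_p). Step 3 — |x − y|_11 = 11^{-2} = 1/121.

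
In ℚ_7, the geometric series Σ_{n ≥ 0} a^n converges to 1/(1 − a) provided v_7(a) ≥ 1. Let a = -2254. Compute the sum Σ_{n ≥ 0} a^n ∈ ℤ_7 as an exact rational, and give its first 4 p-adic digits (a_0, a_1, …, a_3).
Σ a^n = 1/(1 − a) = 1/2255;  first 4 digits = (1, 0, 3, 0)

v_7(a) = 2 ≥ 1, so the series converges in ℤ_7 to 1/(1 − a) = 1/(1 − (-2254)) = 1/2255. Expand this rational in ℤ_7: compute digits iteratively via d_i = x_i mod 7, x_{i+1} = (x_i − d_i)/7. The first 4 digits are (1, 0, 3, 0).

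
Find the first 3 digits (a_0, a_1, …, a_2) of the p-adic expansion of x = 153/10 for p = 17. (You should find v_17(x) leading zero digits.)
(a_0, …, a_2) = (0, 6, 15)

v_17(153/10) = 1, so a_0 = ... = a_0 = 0. Factor out: x = 17^1 · u with u = 9/10 a unit in ℤ_17. Expand u iteratively via a_{v+i} = u_i mod 17, u_{i+1} = (u_i − a_{v+i})/17:
  u_0 = 9/10;  a_1 = 6;  u_1 = (u_0 − 6)/17 = -3/10
  u_1 = -3/10;  a_2 = 15;  u_2 = (u_1 − 15)/17 = -9/10
Digits: (0, 6, 15).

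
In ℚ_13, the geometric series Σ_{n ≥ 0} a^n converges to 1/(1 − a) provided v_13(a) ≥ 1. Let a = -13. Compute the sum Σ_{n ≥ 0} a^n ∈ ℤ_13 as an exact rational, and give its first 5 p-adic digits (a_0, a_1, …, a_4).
Σ a^n = 1/(1 − a) = 1/14;  first 5 digits = (1, 12, 0, 12, 0)

v_13(a) = 1 ≥ 1, so the series converges in ℤ_13 to 1/(1 − a) = 1/(1 − (-13)) = 1/14. Expand this rational in ℤ_13: compute digits iteratively via d_i = x_i mod 13, x_{i+1} = (x_i − d_i)/13. The first 5 digits are (1, 12, 0, 12, 0).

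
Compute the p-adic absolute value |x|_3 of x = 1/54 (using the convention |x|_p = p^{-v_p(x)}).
|1/54|_3 = 27

Step 1 — compute v_3(x) by factoring powers of 3 out of the numerator and denominator: v_3(1/54) = -3. Step 2 — apply |x|_p = p^{-v_p(x)} = 3^{3} = 27.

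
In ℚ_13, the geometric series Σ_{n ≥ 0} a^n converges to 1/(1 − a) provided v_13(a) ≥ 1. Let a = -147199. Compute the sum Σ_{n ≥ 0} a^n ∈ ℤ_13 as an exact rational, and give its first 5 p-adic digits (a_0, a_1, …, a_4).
Σ a^n = 1/(1 − a) = 1/147200;  first 5 digits = (1, 0, 0, 11, 7)

v_13(a) = 3 ≥ 1, so the series converges in ℤ_13 to 1/(1 − a) = 1/(1 − (-147199)) = 1/147200. Expand this rational in ℤ_13: compute digits iteratively via d_i = x_i mod 13, x_{i+1} = (x_i − d_i)/13. The first 5 digits are (1, 0, 0, 11, 7).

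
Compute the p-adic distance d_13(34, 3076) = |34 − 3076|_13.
d_13(34, 3076) = 1/169

Step 1 — x − y = 34 − 3076 = -3042. Step 2 — v_13(-3042) = 2 (factor: -3042 = −(13^2 · 18); the sign does not affect v_p). Step 3 — |x − y|_13 = 13^{-2} = 1/169.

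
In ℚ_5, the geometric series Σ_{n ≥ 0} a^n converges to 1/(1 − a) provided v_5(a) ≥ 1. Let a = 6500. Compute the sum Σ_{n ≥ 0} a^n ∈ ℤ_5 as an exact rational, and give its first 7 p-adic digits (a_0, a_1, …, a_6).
Σ a^n = 1/(1 − a) = -1/6499;  first 7 digits = (1, 0, 0, 2, 0, 2, 4)

v_5(a) = 3 ≥ 1, so the series converges in ℤ_5 to 1/(1 − a) = 1/(1 − 6500) = -1/6499. Expand this rational in ℤ_5: compute digits iteratively via d_i = x_i mod 5, x_{i+1} = (x_i − d_i)/5. The first 7 digits are (1, 0, 0, 2, 0, 2, 4).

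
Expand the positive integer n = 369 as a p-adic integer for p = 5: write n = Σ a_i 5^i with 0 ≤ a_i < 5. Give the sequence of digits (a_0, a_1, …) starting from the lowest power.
(a_0, a_1, …) = (4, 3, 4, 2)

Repeated division by 5 gives the digits low-to-high: 369 = 4 + 3·5^1 + 4·5^2 + 2·5^3. Digit sequence: (4, 3, 4, 2).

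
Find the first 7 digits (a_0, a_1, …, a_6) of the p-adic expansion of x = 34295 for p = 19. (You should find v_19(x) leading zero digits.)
(a_0, …, a_6) = (0, 0, 0, 5, 0, 0, 0)

v_19(34295) = 3, so a_0 = ... = a_2 = 0. Factor out: x = 19^3 · u with u = 5 a unit in ℤ_19. Expand u iteratively via a_{v+i} = u_i mod 19, u_{i+1} = (u_i − a_{v+i})/19:
  u_0 = 5;  a_3 = 5;  u_1 = (u_0 − 5)/19 = 0
  u_1 = 0;  a_4 = 0;  u_2 = (u_1 − 0)/19 = 0
  u_2 = 0;  a_5 = 0;  u_3 = (u_2 − 0)/19 = 0
  u_3 = 0;  a_6 = 0;  u_4 = (u_3 − 0)/19 = 0
Digits: (0, 0, 0, 5, 0, 0, 0).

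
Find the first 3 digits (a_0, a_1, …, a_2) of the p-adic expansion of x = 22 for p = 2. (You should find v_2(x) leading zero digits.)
(a_0, …, a_2) = (0, 1, 1)

v_2(22) = 1, so a_0 = ... = a_0 = 0. Factor out: x = 2^1 · u with u = 11 a unit in ℤ_2. Expand u iteratively via a_{v+i} = u_i mod 2, u_{i+1} = (u_i − a_{v+i})/2:
  u_0 = 11;  a_1 = 1;  u_1 = (u_0 − 1)/2 = 5
  u_1 = 5;  a_2 = 1;  u_2 = (u_1 − 1)/2 = 2
Digits: (0, 1, 1).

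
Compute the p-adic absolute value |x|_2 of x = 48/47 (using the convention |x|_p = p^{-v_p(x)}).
|48/47|_2 = 1/16

Step 1 — compute v_2(x) by factoring powers of 2 out of the numerator and denominator: v_2(48/47) = 4. Step 2 — apply |x|_p = p^{-v_p(x)} = 2^{-4} = 1/16.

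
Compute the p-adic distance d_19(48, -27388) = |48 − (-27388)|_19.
d_19(48, -27388) = 1/6859

Step 1 — x − y = 48 − (-27388) = 27436. Step 2 — v_19(27436) = 3 (factor: 27436 = (19^3 · 4); the sign does not affect v_p). Step 3 — |x − y|_19 = 19^{-3} = 1/6859.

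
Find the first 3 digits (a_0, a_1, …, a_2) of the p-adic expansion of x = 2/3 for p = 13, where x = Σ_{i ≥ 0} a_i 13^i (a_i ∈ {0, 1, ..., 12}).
(a_0, …, a_2) = (5, 4, 4)

v_13(2/3) = 0 (numerator and denominator both coprime to 13), so x ∈ ℤ_13^×. Compute digits iteratively via a_i = x_i mod 13, x_{i+1} = (x_i − a_i)/13, with x_0 = x:
  x_0 = 2/3;  a_0 = 5;  x_1 = (x_0 − 5)/13 = -1/3
  x_1 = -1/3;  a_1 = 4;  x_2 = (x_1 − 4)/13 = -1/3
  x_2 = -1/3;  a_2 = 4;  x_3 = (x_2 − 4)/13 = -1/3
Digits: (5, 4, 4).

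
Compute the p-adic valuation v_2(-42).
v_2(-42) = 1

v_2(n) is the largest exponent k such that 2^k divides n. Factor out: -42 = -2^1 · 21. (Sign doesn't affect v_p.) So v_2(-42) = 1.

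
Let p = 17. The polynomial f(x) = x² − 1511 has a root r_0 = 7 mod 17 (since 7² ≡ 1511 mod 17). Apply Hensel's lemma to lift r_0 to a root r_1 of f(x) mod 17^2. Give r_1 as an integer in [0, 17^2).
r_1 = 194 (mod 289)

Hensel's recurrence: r_{i+1} = r_i − f(r_i)·(f′(r_i))^{-1} mod 17^{i+2}, with f′(x) = 2x. Iterate:
  r_0 = 7 (mod 17)
  r_1 = 194 (mod 289)
Final: r_1 = 194, and one checks f(r_1) ≡ 0 mod 17^2.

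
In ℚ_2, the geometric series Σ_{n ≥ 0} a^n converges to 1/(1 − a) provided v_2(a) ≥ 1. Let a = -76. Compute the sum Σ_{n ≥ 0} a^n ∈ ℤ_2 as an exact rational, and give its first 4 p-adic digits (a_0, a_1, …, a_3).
Σ a^n = 1/(1 − a) = 1/77;  first 4 digits = (1, 0, 1, 0)

v_2(a) = 2 ≥ 1, so the series converges in ℤ_2 to 1/(1 − a) = 1/(1 − (-76)) = 1/77. Expand this rational in ℤ_2: compute digits iteratively via d_i = x_i mod 2, x_{i+1} = (x_i − d_i)/2. The first 4 digits are (1, 0, 1, 0).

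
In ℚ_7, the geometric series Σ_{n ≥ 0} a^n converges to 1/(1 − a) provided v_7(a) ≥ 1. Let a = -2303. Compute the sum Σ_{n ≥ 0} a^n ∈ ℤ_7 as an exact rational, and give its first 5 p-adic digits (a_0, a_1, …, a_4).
Σ a^n = 1/(1 − a) = 1/2304;  first 5 digits = (1, 0, 2, 0, 3)

v_7(a) = 2 ≥ 1, so the series converges in ℤ_7 to 1/(1 − a) = 1/(1 − (-2303)) = 1/2304. Expand this rational in ℤ_7: compute digits iteratively via d_i = x_i mod 7, x_{i+1} = (x_i − d_i)/7. The first 5 digits are (1, 0, 2, 0, 3).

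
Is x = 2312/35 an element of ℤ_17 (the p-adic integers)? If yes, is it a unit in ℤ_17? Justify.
x ∈ ℤ_17 but not a unit; v_17(x) = 2 > 0

ℤ_17 = {x ∈ ℚ_17 : v_17(x) ≥ 0} and ℤ_17^× = {x ∈ ℤ_17 : v_17(x) = 0}. Here v_17(2312/35) = v_17(num) − v_17(den) = 2; compare against these criteria.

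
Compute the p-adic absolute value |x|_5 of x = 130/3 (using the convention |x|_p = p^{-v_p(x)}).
|130/3|_5 = 1/5

Step 1 — compute v_5(x) by factoring powers of 5 out of the numerator and denominator: v_5(130/3) = 1. Step 2 — apply |x|_p = p^{-v_p(x)} = 5^{-1} = 1/5.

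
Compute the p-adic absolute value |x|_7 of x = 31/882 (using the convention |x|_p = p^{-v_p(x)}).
|31/882|_7 = 49

Step 1 — compute v_7(x) by factoring powers of 7 out of the numerator and denominator: v_7(31/882) = -2. Step 2 — apply |x|_p = p^{-v_p(x)} = 7^{2} = 49.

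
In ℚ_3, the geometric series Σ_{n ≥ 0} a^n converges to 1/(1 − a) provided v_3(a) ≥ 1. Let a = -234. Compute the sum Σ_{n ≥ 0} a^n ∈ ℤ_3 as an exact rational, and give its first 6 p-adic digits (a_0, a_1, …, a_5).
Σ a^n = 1/(1 − a) = 1/235;  first 6 digits = (1, 0, 1, 0, 1, 2)

v_3(a) = 2 ≥ 1, so the series converges in ℤ_3 to 1/(1 − a) = 1/(1 − (-234)) = 1/235. Expand this rational in ℤ_3: compute digits iteratively via d_i = x_i mod 3, x_{i+1} = (x_i − d_i)/3. The first 6 digits are (1, 0, 1, 0, 1, 2).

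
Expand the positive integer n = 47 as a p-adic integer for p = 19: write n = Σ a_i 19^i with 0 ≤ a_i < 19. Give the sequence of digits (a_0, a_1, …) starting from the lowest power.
(a_0, a_1, …) = (9, 2)

Repeated division by 19 gives the digits low-to-high: 47 = 9 + 2·19^1. Digit sequence: (9, 2).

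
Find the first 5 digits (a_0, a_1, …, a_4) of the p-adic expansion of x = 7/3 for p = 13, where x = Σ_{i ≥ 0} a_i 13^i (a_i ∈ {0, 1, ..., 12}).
(a_0, …, a_4) = (11, 8, 8, 8, 8)

v_13(7/3) = 0 (numerator and denominator both coprime to 13), so x ∈ ℤ_13^×. Compute digits iteratively via a_i = x_i mod 13, x_{i+1} = (x_i − a_i)/13, with x_0 = x:
  x_0 = 7/3;  a_0 = 11;  x_1 = (x_0 − 11)/13 = -2/3
  x_1 = -2/3;  a_1 = 8;  x_2 = (x_1 − 8)/13 = -2/3
  x_2 = -2/3;  a_2 = 8;  x_3 = (x_2 − 8)/13 = -2/3
  x_3 = -2/3;  a_3 = 8;  x_4 = (x_3 − 8)/13 = -2/3
  x_4 = -2/3;  a_4 = 8;  x_5 = (x_4 − 8)/13 = -2/3
Digits: (11, 8, 8, 8, 8).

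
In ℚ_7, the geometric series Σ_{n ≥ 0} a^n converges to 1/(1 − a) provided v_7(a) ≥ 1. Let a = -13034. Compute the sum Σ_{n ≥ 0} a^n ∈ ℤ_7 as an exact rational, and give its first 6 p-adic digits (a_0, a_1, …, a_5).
Σ a^n = 1/(1 − a) = 1/13035;  first 6 digits = (1, 0, 0, 4, 1, 6)

v_7(a) = 3 ≥ 1, so the series converges in ℤ_7 to 1/(1 − a) = 1/(1 − (-13034)) = 1/13035. Expand this rational in ℤ_7: compute digits iteratively via d_i = x_i mod 7, x_{i+1} = (x_i − d_i)/7. The first 6 digits are (1, 0, 0, 4, 1, 6).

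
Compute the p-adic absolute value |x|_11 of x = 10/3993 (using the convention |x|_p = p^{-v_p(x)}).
|10/3993|_11 = 1331

Step 1 — compute v_11(x) by factoring powers of 11 out of the numerator and denominator: v_11(10/3993) = -3. Step 2 — apply |x|_p = p^{-v_p(x)} = 11^{3} = 1331.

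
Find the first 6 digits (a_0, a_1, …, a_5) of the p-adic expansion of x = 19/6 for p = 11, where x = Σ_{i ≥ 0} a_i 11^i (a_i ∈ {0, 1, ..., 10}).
(a_0, …, a_5) = (5, 9, 1, 9, 1, 9)

v_11(19/6) = 0 (numerator and denominator both coprime to 11), so x ∈ ℤ_11^×. Compute digits iteratively via a_i = x_i mod 11, x_{i+1} = (x_i − a_i)/11, with x_0 = x:
  x_0 = 19/6;  a_0 = 5;  x_1 = (x_0 − 5)/11 = -1/6
  x_1 = -1/6;  a_1 = 9;  x_2 = (x_1 − 9)/11 = -5/6
  x_2 = -5/6;  a_2 = 1;  x_3 = (x_2 − 1)/11 = -1/6
  x_3 = -1/6;  a_3 = 9;  x_4 = (x_3 − 9)/11 = -5/6
  x_4 = -5/6;  a_4 = 1;  x_5 = (x_4 − 1)/11 = -1/6
  x_5 = -1/6;  a_5 = 9;  x_6 = (x_5 − 9)/11 = -5/6
Digits: (5, 9, 1, 9, 1, 9).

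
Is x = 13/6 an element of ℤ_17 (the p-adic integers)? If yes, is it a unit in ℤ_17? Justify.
x ∈ ℤ_17^× (unit); v_17(x) = 0

ℤ_17 = {x ∈ ℚ_17 : v_17(x) ≥ 0} and ℤ_17^× = {x ∈ ℤ_17 : v_17(x) = 0}. Here v_17(13/6) = v_17(num) − v_17(den) = 0; compare against these criteria.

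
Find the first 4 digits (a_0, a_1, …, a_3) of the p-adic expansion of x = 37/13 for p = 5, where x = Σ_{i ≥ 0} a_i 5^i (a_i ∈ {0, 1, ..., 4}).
(a_0, …, a_3) = (4, 4, 3, 0)

v_5(37/13) = 0 (numerator and denominator both coprime to 5), so x ∈ ℤ_5^×. Compute digits iteratively via a_i = x_i mod 5, x_{i+1} = (x_i − a_i)/5, with x_0 = x:
  x_0 = 37/13;  a_0 = 4;  x_1 = (x_0 − 4)/5 = -3/13
  x_1 = -3/13;  a_1 = 4;  x_2 = (x_1 − 4)/5 = -11/13
  x_2 = -11/13;  a_2 = 3;  x_3 = (x_2 − 3)/5 = -10/13
  x_3 = -10/13;  a_3 = 0;  x_4 = (x_3 − 0)/5 = -2/13
Digits: (4, 4, 3, 0).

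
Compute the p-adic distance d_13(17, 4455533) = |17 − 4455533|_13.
d_13(17, 4455533) = 1/371293

Step 1 — x − y = 17 − 4455533 = -4455516. Step 2 — v_13(-4455516) = 5 (factor: -4455516 = −(13^5 · 12); the sign does not affect v_p). Step 3 — |x − y|_13 = 13^{-5} = 1/371293.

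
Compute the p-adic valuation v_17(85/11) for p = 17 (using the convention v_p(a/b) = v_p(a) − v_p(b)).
v_17(85/11) = 1

Factor powers of 17 from the numerator and denominator of the reduced fraction: 85 = 17^1 · 5 and 11 = 17^0 · 11. Apply v_p(a/b) = v_p(a) − v_p(b): v_17(85/11) = 1 − 0 = 1.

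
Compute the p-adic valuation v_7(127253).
v_7(127253) = 4

v_7(n) is the largest exponent k such that 7^k divides n. Factor out: 127253 = 7^4 · 53. (Sign doesn't affect v_p.) So v_7(127253) = 4.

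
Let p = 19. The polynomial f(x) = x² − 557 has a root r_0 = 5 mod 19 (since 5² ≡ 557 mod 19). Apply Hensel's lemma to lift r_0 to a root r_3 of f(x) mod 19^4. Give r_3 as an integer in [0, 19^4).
r_3 = 41862 (mod 130321)

Hensel's recurrence: r_{i+1} = r_i − f(r_i)·(f′(r_i))^{-1} mod 19^{i+2}, with f′(x) = 2x. Iterate:
  r_0 = 5 (mod 19)
  r_1 = 347 (mod 361)
  r_2 = 708 (mod 6859)
  r_3 = 41862 (mod 130321)
Final: r_3 = 41862, and one checks f(r_3) ≡ 0 mod 19^4.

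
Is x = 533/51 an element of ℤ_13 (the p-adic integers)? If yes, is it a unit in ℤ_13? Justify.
x ∈ ℤ_13 but not a unit; v_13(x) = 1 > 0

ℤ_13 = {x ∈ ℚ_13 : v_13(x) ≥ 0} and ℤ_13^× = {x ∈ ℤ_13 : v_13(x) = 0}. Here v_13(533/51) = v_13(num) − v_13(den) = 1; compare against these criteria.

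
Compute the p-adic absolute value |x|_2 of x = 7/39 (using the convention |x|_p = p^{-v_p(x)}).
|7/39|_2 = 1

Step 1 — compute v_2(x) by factoring powers of 2 out of the numerator and denominator: v_2(7/39) = 0. Step 2 — apply |x|_p = p^{-v_p(x)} = 2^{0} = 1.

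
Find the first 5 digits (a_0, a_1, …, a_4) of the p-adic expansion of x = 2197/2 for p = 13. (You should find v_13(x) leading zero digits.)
(a_0, …, a_4) = (0, 0, 0, 7, 6)

v_13(2197/2) = 3, so a_0 = ... = a_2 = 0. Factor out: x = 13^3 · u with u = 1/2 a unit in ℤ_13. Expand u iteratively via a_{v+i} = u_i mod 13, u_{i+1} = (u_i − a_{v+i})/13:
  u_0 = 1/2;  a_3 = 7;  u_1 = (u_0 − 7)/13 = -1/2
  u_1 = -1/2;  a_4 = 6;  u_2 = (u_1 − 6)/13 = -1/2
Digits: (0, 0, 0, 7, 6).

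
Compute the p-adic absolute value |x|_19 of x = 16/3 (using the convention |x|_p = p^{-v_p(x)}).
|16/3|_19 = 1

Step 1 — compute v_19(x) by factoring powers of 19 out of the numerator and denominator: v_19(16/3) = 0. Step 2 — apply |x|_p = p^{-v_p(x)} = 19^{0} = 1.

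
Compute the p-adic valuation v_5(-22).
v_5(-22) = 0

v_5(n) is the largest exponent k such that 5^k divides n. Factor out: -22 = -5^0 · 22. (Sign doesn't affect v_p.) So v_5(-22) = 0.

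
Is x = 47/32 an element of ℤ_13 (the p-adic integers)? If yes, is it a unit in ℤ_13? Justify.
x ∈ ℤ_13^× (unit); v_13(x) = 0

ℤ_13 = {x ∈ ℚ_13 : v_13(x) ≥ 0} and ℤ_13^× = {x ∈ ℤ_13 : v_13(x) = 0}. Here v_13(47/32) = v_13(num) − v_13(den) = 0; compare against these criteria.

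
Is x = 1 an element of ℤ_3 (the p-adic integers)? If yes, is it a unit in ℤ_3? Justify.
x ∈ ℤ_3^× (unit); v_3(x) = 0

ℤ_3 = {x ∈ ℚ_3 : v_3(x) ≥ 0} and ℤ_3^× = {x ∈ ℤ_3 : v_3(x) = 0}. Here v_3(1) = v_3(num) − v_3(den) = 0; compare against these criteria.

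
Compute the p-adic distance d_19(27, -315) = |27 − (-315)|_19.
d_19(27, -315) = 1/19

Step 1 — x − y = 27 − (-315) = 342. Step 2 — v_19(342) = 1 (factor: 342 = (19^1 · 18); the sign does not affect v_p). Step 3 — |x − y|_19 = 19^{-1} = 1/19.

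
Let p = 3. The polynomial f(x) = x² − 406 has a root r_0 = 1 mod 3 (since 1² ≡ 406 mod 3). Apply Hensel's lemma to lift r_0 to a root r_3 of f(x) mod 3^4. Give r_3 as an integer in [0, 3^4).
r_3 = 1 (mod 81)

Hensel's recurrence: r_{i+1} = r_i − f(r_i)·(f′(r_i))^{-1} mod 3^{i+2}, with f′(x) = 2x. Iterate:
  r_0 = 1 (mod 3)
  r_1 = 1 (mod 9)
  r_2 = 1 (mod 27)
  r_3 = 1 (mod 81)
Final: r_3 = 1, and one checks f(r_3) ≡ 0 mod 3^4.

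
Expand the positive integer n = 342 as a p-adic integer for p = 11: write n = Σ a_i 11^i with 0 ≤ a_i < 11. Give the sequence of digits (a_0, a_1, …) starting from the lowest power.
(a_0, a_1, …) = (1, 9, 2)

Repeated division by 11 gives the digits low-to-high: 342 = 1 + 9·11^1 + 2·11^2. Digit sequence: (1, 9, 2).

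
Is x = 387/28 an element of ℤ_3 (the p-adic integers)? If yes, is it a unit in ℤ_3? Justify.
x ∈ ℤ_3 but not a unit; v_3(x) = 2 > 0

ℤ_3 = {x ∈ ℚ_3 : v_3(x) ≥ 0} and ℤ_3^× = {x ∈ ℤ_3 : v_3(x) = 0}. Here v_3(387/28) = v_3(num) − v_3(den) = 2; compare against these criteria.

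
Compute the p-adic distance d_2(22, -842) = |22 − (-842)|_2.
d_2(22, -842) = 1/32

Step 1 — x − y = 22 − (-842) = 864. Step 2 — v_2(864) = 5 (factor: 864 = (2^5 · 27); the sign does not affect v_p). Step 3 — |x − y|_2 = 2^{-5} = 1/32.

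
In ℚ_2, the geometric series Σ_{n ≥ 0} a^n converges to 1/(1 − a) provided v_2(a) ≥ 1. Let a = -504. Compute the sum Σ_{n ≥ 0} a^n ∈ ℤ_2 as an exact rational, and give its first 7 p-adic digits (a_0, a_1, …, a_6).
Σ a^n = 1/(1 − a) = 1/505;  first 7 digits = (1, 0, 0, 1, 0, 0, 1)

v_2(a) = 3 ≥ 1, so the series converges in ℤ_2 to 1/(1 − a) = 1/(1 − (-504)) = 1/505. Expand this rational in ℤ_2: compute digits iteratively via d_i = x_i mod 2, x_{i+1} = (x_i − d_i)/2. The first 7 digits are (1, 0, 0, 1, 0, 0, 1).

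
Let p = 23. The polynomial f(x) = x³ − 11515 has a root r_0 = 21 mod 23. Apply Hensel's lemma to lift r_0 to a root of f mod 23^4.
r_3 = 164287 (mod 279841)

Hensel: r_{i+1} = r_i − f(r_i)/f′(r_i) mod 23^{i+2}, where f′(x) = 3x². Iterate:
  r_0 = 21 (mod 23)
  r_1 = 297 (mod 529)
  r_2 = 6116 (mod 12167)
  r_3 = 164287 (mod 279841)
Final: r = 164287 with f(r) ≡ 0 mod 23^4.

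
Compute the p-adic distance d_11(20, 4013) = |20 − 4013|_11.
d_11(20, 4013) = 1/1331

Step 1 — x − y = 20 − 4013 = -3993. Step 2 — v_11(-3993) = 3 (factor: -3993 = −(11^3 · 3); the sign does not affect v_p). Step 3 — |x − y|_11 = 11^{-3} = 1/1331.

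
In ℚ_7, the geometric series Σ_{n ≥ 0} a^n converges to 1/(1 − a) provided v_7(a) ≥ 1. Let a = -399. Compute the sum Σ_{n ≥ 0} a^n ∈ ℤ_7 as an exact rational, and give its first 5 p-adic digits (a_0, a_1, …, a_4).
Σ a^n = 1/(1 − a) = 1/400;  first 5 digits = (1, 6, 6, 6, 0)

v_7(a) = 1 ≥ 1, so the series converges in ℤ_7 to 1/(1 − a) = 1/(1 − (-399)) = 1/400. Expand this rational in ℤ_7: compute digits iteratively via d_i = x_i mod 7, x_{i+1} = (x_i − d_i)/7. The first 5 digits are (1, 6, 6, 6, 0).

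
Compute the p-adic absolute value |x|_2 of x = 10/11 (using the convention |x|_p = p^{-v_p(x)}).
|10/11|_2 = 1/2

Step 1 — compute v_2(x) by factoring powers of 2 out of the numerator and denominator: v_2(10/11) = 1. Step 2 — apply |x|_p = p^{-v_p(x)} = 2^{-1} = 1/2.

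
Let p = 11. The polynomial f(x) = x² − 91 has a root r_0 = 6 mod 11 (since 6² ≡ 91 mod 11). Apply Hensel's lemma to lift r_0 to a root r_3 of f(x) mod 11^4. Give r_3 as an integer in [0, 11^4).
r_3 = 11072 (mod 14641)

Hensel's recurrence: r_{i+1} = r_i − f(r_i)·(f′(r_i))^{-1} mod 11^{i+2}, with f′(x) = 2x. Iterate:
  r_0 = 6 (mod 11)
  r_1 = 61 (mod 121)
  r_2 = 424 (mod 1331)
  r_3 = 11072 (mod 14641)
Final: r_3 = 11072, and one checks f(r_3) ≡ 0 mod 11^4.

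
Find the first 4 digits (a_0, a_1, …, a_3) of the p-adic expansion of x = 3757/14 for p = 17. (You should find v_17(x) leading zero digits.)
(a_0, …, a_3) = (0, 0, 7, 13)

v_17(3757/14) = 2, so a_0 = ... = a_1 = 0. Factor out: x = 17^2 · u with u = 13/14 a unit in ℤ_17. Expand u iteratively via a_{v+i} = u_i mod 17, u_{i+1} = (u_i − a_{v+i})/17:
  u_0 = 13/14;  a_2 = 7;  u_1 = (u_0 − 7)/17 = -5/14
  u_1 = -5/14;  a_3 = 13;  u_2 = (u_1 − 13)/17 = -11/14
Digits: (0, 0, 7, 13).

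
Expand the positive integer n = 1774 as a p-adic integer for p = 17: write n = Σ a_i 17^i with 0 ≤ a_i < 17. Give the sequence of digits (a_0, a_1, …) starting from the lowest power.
(a_0, a_1, …) = (6, 2, 6)

Repeated division by 17 gives the digits low-to-high: 1774 = 6 + 2·17^1 + 6·17^2. Digit sequence: (6, 2, 6).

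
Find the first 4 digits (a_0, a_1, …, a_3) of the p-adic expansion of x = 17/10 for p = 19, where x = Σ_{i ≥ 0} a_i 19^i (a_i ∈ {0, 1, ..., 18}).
(a_0, …, a_3) = (15, 5, 13, 5)

v_19(17/10) = 0 (numerator and denominator both coprime to 19), so x ∈ ℤ_19^×. Compute digits iteratively via a_i = x_i mod 19, x_{i+1} = (x_i − a_i)/19, with x_0 = x:
  x_0 = 17/10;  a_0 = 15;  x_1 = (x_0 − 15)/19 = -7/10
  x_1 = -7/10;  a_1 = 5;  x_2 = (x_1 − 5)/19 = -3/10
  x_2 = -3/10;  a_2 = 13;  x_3 = (x_2 − 13)/19 = -7/10
  x_3 = -7/10;  a_3 = 5;  x_4 = (x_3 − 5)/19 = -3/10
Digits: (15, 5, 13, 5).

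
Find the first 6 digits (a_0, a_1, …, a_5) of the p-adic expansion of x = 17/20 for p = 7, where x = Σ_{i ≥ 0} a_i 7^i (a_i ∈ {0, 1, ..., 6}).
(a_0, …, a_5) = (4, 2, 0, 1, 3, 2)

v_7(17/20) = 0 (numerator and denominator both coprime to 7), so x ∈ ℤ_7^×. Compute digits iteratively via a_i = x_i mod 7, x_{i+1} = (x_i − a_i)/7, with x_0 = x:
  x_0 = 17/20;  a_0 = 4;  x_1 = (x_0 − 4)/7 = -9/20
  x_1 = -9/20;  a_1 = 2;  x_2 = (x_1 − 2)/7 = -7/20
  x_2 = -7/20;  a_2 = 0;  x_3 = (x_2 − 0)/7 = -1/20
  x_3 = -1/20;  a_3 = 1;  x_4 = (x_3 − 1)/7 = -3/20
  x_4 = -3/20;  a_4 = 3;  x_5 = (x_4 − 3)/7 = -9/20
  x_5 = -9/20;  a_5 = 2;  x_6 = (x_5 − 2)/7 = -7/20
Digits: (4, 2, 0, 1, 3, 2).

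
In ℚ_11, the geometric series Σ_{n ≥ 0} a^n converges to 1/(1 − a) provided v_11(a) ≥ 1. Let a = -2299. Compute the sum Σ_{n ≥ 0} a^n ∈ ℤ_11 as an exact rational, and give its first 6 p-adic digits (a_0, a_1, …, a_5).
Σ a^n = 1/(1 − a) = 1/2300;  first 6 digits = (1, 0, 3, 9, 8, 10)

v_11(a) = 2 ≥ 1, so the series converges in ℤ_11 to 1/(1 − a) = 1/(1 − (-2299)) = 1/2300. Expand this rational in ℤ_11: compute digits iteratively via d_i = x_i mod 11, x_{i+1} = (x_i − d_i)/11. The first 6 digits are (1, 0, 3, 9, 8, 10).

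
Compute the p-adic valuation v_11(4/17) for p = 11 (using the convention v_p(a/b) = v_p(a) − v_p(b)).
v_11(4/17) = 0

Factor powers of 11 from the numerator and denominator of the reduced fraction: 4 = 11^0 · 4 and 17 = 11^0 · 17. Apply v_p(a/b) = v_p(a) − v_p(b): v_11(4/17) = 0 − 0 = 0.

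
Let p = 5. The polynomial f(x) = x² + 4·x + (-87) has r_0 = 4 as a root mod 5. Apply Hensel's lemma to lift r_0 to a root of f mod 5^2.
r_1 = 19 (mod 25)

Hensel: r_{i+1} = r_i − f(r_i)·(f′(r_i))^{-1} mod 5^{i+2}, f′(x) = 2x + 4. Iterate:
  r_0 = 4 (mod 5)
  r_1 = 19 (mod 25)
Final: r = 19 satisfies f(r) ≡ 0 mod 5^2.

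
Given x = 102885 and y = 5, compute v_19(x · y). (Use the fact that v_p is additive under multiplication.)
v_19(514425) = 3

v_p(x) = 3 (factor: 102885 = 19^3 · 15); v_p(y) = 0 (factor: 5 = 19^0 · 5). Additivity: v_p(xy) = v_p(x) + v_p(y) = 3 + 0 = 3. (Direct check: xy = 514425 = 19^3 · (75).)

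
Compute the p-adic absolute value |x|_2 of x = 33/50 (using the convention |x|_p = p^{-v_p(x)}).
|33/50|_2 = 2

Step 1 — compute v_2(x) by factoring powers of 2 out of the numerator and denominator: v_2(33/50) = -1. Step 2 — apply |x|_p = p^{-v_p(x)} = 2^{1} = 2.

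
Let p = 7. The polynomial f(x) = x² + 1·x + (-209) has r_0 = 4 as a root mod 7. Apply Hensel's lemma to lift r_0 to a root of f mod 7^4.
r_3 = 1005 (mod 2401)

Hensel: r_{i+1} = r_i − f(r_i)·(f′(r_i))^{-1} mod 7^{i+2}, f′(x) = 2x + 1. Iterate:
  r_0 = 4 (mod 7)
  r_1 = 25 (mod 49)
  r_2 = 319 (mod 343)
  r_3 = 1005 (mod 2401)
Final: r = 1005 satisfies f(r) ≡ 0 mod 7^4.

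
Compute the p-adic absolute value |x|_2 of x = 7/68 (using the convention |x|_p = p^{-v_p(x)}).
|7/68|_2 = 4

Step 1 — compute v_2(x) by factoring powers of 2 out of the numerator and denominator: v_2(7/68) = -2. Step 2 — apply |x|_p = p^{-v_p(x)} = 2^{2} = 4.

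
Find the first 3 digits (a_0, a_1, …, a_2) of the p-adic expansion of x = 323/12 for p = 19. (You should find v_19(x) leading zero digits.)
(a_0, …, a_2) = (0, 3, 11)

v_19(323/12) = 1, so a_0 = ... = a_0 = 0. Factor out: x = 19^1 · u with u = 17/12 a unit in ℤ_19. Expand u iteratively via a_{v+i} = u_i mod 19, u_{i+1} = (u_i − a_{v+i})/19:
  u_0 = 17/12;  a_1 = 3;  u_1 = (u_0 − 3)/19 = -1/12
  u_1 = -1/12;  a_2 = 11;  u_2 = (u_1 − 11)/19 = -7/12
Digits: (0, 3, 11).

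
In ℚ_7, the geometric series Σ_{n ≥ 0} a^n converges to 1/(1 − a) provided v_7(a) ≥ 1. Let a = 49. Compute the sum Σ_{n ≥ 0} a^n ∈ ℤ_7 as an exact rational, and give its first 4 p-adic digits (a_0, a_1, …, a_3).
Σ a^n = 1/(1 − a) = -1/48;  first 4 digits = (1, 0, 1, 0)

v_7(a) = 2 ≥ 1, so the series converges in ℤ_7 to 1/(1 − a) = 1/(1 − 49) = -1/48. Expand this rational in ℤ_7: compute digits iteratively via d_i = x_i mod 7, x_{i+1} = (x_i − d_i)/7. The first 4 digits are (1, 0, 1, 0).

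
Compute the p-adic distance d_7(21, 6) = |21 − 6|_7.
d_7(21, 6) = 1

Step 1 — x − y = 21 − 6 = 15. Step 2 — v_7(15) = 0 (factor: 15 = (7^0 · 15); the sign does not affect v_p). Step 3 — |x − y|_7 = 7^{0} = 1.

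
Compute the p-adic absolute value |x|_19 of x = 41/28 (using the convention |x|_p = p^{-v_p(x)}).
|41/28|_19 = 1

Step 1 — compute v_19(x) by factoring powers of 19 out of the numerator and denominator: v_19(41/28) = 0. Step 2 — apply |x|_p = p^{-v_p(x)} = 19^{0} = 1.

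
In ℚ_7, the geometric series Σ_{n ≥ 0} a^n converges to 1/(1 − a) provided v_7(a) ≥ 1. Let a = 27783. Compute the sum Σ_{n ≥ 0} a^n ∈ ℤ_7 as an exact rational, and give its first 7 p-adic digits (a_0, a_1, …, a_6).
Σ a^n = 1/(1 − a) = -1/27782;  first 7 digits = (1, 0, 0, 4, 4, 1, 2)

v_7(a) = 3 ≥ 1, so the series converges in ℤ_7 to 1/(1 − a) = 1/(1 − 27783) = -1/27782. Expand this rational in ℤ_7: compute digits iteratively via d_i = x_i mod 7, x_{i+1} = (x_i − d_i)/7. The first 7 digits are (1, 0, 0, 4, 4, 1, 2).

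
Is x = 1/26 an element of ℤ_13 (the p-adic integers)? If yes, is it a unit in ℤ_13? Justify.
x ∉ ℤ_13 (v_13(x) = -1 < 0)

ℤ_13 = {x ∈ ℚ_13 : v_13(x) ≥ 0} and ℤ_13^× = {x ∈ ℤ_13 : v_13(x) = 0}. Here v_13(1/26) = v_13(num) − v_13(den) = -1; compare against these criteria.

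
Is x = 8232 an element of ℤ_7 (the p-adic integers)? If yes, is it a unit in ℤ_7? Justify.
x ∈ ℤ_7 but not a unit; v_7(x) = 3 > 0

ℤ_7 = {x ∈ ℚ_7 : v_7(x) ≥ 0} and ℤ_7^× = {x ∈ ℤ_7 : v_7(x) = 0}. Here v_7(8232) = v_7(num) − v_7(den) = 3; compare against these criteria.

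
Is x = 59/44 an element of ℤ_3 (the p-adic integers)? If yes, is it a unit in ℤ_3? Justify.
x ∈ ℤ_3^× (unit); v_3(x) = 0

ℤ_3 = {x ∈ ℚ_3 : v_3(x) ≥ 0} and ℤ_3^× = {x ∈ ℤ_3 : v_3(x) = 0}. Here v_3(59/44) = v_3(num) − v_3(den) = 0; compare against these criteria.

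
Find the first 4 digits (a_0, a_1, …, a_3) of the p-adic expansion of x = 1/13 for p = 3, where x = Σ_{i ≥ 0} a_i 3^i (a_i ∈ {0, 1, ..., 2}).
(a_0, …, a_3) = (1, 2, 2, 0)

v_3(1/13) = 0 (numerator and denominator both coprime to 3), so x ∈ ℤ_3^×. Compute digits iteratively via a_i = x_i mod 3, x_{i+1} = (x_i − a_i)/3, with x_0 = x:
  x_0 = 1/13;  a_0 = 1;  x_1 = (x_0 − 1)/3 = -4/13
  x_1 = -4/13;  a_1 = 2;  x_2 = (x_1 − 2)/3 = -10/13
  x_2 = -10/13;  a_2 = 2;  x_3 = (x_2 − 2)/3 = -12/13
  x_3 = -12/13;  a_3 = 0;  x_4 = (x_3 − 0)/3 = -4/13
Digits: (1, 2, 2, 0).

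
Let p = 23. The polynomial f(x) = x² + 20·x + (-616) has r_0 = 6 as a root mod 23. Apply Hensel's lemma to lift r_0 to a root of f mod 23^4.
r_3 = 76527 (mod 279841)

Hensel: r_{i+1} = r_i − f(r_i)·(f′(r_i))^{-1} mod 23^{i+2}, f′(x) = 2x + 20. Iterate:
  r_0 = 6 (mod 23)
  r_1 = 351 (mod 529)
  r_2 = 3525 (mod 12167)
  r_3 = 76527 (mod 279841)
Final: r = 76527 satisfies f(r) ≡ 0 mod 23^4.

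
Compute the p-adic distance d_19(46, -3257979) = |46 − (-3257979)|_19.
d_19(46, -3257979) = 1/130321

Step 1 — x − y = 46 − (-3257979) = 3258025. Step 2 — v_19(3258025) = 4 (factor: 3258025 = (19^4 · 25); the sign does not affect v_p). Step 3 — |x − y|_19 = 19^{-4} = 1/130321.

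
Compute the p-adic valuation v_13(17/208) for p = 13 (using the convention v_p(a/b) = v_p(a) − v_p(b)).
v_13(17/208) = -1

Factor powers of 13 from the numerator and denominator of the reduced fraction: 17 = 13^0 · 17 and 208 = 13^1 · 16. Apply v_p(a/b) = v_p(a) − v_p(b): v_13(17/208) = 0 − 1 = -1.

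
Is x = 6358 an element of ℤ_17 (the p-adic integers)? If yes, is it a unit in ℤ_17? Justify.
x ∈ ℤ_17 but not a unit; v_17(x) = 2 > 0

ℤ_17 = {x ∈ ℚ_17 : v_17(x) ≥ 0} and ℤ_17^× = {x ∈ ℤ_17 : v_17(x) = 0}. Here v_17(6358) = v_17(num) − v_17(den) = 2; compare against these criteria.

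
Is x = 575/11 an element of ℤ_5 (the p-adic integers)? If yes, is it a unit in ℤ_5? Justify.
x ∈ ℤ_5 but not a unit; v_5(x) = 2 > 0

ℤ_5 = {x ∈ ℚ_5 : v_5(x) ≥ 0} and ℤ_5^× = {x ∈ ℤ_5 : v_5(x) = 0}. Here v_5(575/11) = v_5(num) − v_5(den) = 2; compare against these criteria.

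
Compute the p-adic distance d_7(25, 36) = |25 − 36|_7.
d_7(25, 36) = 1

Step 1 — x − y = 25 − 36 = -11. Step 2 — v_7(-11) = 0 (factor: -11 = −(7^0 · 11); the sign does not affect v_p). Step 3 — |x − y|_7 = 7^{0} = 1.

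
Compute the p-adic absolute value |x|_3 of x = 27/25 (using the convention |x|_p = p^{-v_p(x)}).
|27/25|_3 = 1/27

Step 1 — compute v_3(x) by factoring powers of 3 out of the numerator and denominator: v_3(27/25) = 3. Step 2 — apply |x|_p = p^{-v_p(x)} = 3^{-3} = 1/27.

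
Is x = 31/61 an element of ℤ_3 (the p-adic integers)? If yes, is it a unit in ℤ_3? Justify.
x ∈ ℤ_3^× (unit); v_3(x) = 0

ℤ_3 = {x ∈ ℚ_3 : v_3(x) ≥ 0} and ℤ_3^× = {x ∈ ℤ_3 : v_3(x) = 0}. Here v_3(31/61) = v_3(num) − v_3(den) = 0; compare against these criteria.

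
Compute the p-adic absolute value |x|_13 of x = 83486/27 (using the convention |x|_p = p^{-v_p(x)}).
|83486/27|_13 = 1/2197

Step 1 — compute v_13(x) by factoring powers of 13 out of the numerator and denominator: v_13(83486/27) = 3. Step 2 — apply |x|_p = p^{-v_p(x)} = 13^{-3} = 1/2197.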